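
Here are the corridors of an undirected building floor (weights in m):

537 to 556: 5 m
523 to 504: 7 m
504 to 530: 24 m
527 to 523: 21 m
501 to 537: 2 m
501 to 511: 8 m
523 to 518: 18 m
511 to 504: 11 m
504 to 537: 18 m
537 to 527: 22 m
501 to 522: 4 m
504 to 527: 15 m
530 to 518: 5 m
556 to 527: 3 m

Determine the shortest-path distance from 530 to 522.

Enumerating some paths:
530–504–537–501–522: 24+18+2+4 = 48
530–518–523–504–511–501–522: 5+18+7+11+8+4 = 53
530–504–511–501–522: 24+11+8+4 = 47
530–504–527–556–537–501–522: 24+15+3+5+2+4 = 53
Cheapest is 530–504–511–501–522 at 47 m.

47 m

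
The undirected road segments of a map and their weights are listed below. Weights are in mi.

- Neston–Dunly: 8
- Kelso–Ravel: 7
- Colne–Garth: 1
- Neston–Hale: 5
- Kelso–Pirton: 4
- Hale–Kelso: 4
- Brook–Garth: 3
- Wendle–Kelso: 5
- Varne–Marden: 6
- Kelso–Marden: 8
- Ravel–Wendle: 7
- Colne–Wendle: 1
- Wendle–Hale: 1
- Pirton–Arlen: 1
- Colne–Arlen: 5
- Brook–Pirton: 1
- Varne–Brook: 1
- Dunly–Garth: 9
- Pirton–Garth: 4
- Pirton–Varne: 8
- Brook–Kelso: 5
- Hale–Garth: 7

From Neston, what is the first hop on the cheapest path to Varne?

Compare a few routes:
Neston → Hale → Wendle → Colne → Garth → Pirton → Brook → Varne: 5+1+1+1+4+1+1 = 14
Neston → Hale → Kelso → Pirton → Brook → Varne: 5+4+4+1+1 = 15
Neston → Hale → Wendle → Colne → Arlen → Pirton → Brook → Varne: 5+1+1+5+1+1+1 = 15
Neston → Hale → Wendle → Colne → Garth → Brook → Varne: 5+1+1+1+3+1 = 12
Cheapest is Neston → Hale → Wendle → Colne → Garth → Brook → Varne at 12 mi.
So from Neston the first move is to Hale.

Hale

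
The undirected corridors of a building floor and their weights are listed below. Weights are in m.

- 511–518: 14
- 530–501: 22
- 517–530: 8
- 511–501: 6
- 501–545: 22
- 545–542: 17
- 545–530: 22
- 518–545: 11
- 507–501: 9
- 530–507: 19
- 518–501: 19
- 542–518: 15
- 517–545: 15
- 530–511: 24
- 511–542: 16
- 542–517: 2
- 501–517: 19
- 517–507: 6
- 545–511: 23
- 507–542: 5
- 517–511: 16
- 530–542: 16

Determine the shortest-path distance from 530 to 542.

10 m

Compare a few routes:
530 - 542: 16 = 16
530 - 517 - 542: 8+2 = 10
530 - 517 - 507 - 542: 8+6+5 = 19
The minimum is 10 m via 530 - 517 - 542.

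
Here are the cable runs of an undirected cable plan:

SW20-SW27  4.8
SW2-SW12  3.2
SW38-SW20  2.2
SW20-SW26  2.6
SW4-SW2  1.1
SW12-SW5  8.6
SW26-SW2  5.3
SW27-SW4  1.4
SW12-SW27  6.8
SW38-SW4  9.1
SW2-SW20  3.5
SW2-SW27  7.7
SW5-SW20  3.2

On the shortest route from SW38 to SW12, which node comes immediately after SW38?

SW20

Enumerating some paths:
SW38–SW20–SW27–SW4–SW2–SW12: 2.2+4.8+1.4+1.1+3.2 = 12.7
SW38–SW4–SW2–SW12: 9.1+1.1+3.2 = 13.4
SW38–SW20–SW26–SW2–SW12: 2.2+2.6+5.3+3.2 = 13.3
SW38–SW20–SW2–SW12: 2.2+3.5+3.2 = 8.9
The minimum is 8.9 via SW38–SW20–SW2–SW12.
So from SW38 the first move is to SW20.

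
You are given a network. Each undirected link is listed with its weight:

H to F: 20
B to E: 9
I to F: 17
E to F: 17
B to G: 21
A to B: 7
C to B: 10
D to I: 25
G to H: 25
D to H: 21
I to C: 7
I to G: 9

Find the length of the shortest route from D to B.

42

Compare a few routes:
D–H–G–B: 21+25+21 = 67
D–I–G–B: 25+9+21 = 55
D–I–C–B: 25+7+10 = 42
Cheapest is D–I–C–B at 42.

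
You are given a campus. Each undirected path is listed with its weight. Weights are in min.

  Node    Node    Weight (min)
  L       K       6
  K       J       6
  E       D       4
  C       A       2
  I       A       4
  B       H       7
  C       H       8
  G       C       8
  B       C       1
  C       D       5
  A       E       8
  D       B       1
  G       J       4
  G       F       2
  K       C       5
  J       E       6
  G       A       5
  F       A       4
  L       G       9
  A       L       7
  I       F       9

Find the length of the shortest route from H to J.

Shortest distances from H:
H: 0
B: 7  (via H)
C: 8  (via H)
D: 8  (via B)
A: 10  (via C)
E: 12  (via D)
K: 13  (via C)
F: 14  (via A)
I: 14  (via A)
G: 15  (via A)
L: 17  (via A)
J: 18  (via E)
Shortest route: H–B–D–E–J = 18 min.

18 min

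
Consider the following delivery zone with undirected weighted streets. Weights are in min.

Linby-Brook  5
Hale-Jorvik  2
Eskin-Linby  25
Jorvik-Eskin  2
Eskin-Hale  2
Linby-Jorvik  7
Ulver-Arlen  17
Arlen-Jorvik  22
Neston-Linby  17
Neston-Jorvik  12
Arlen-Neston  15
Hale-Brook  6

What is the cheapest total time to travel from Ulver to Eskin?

Candidate routes:
Ulver - Arlen - Jorvik - Hale - Eskin: 17+22+2+2 = 43
Ulver - Arlen - Jorvik - Eskin: 17+22+2 = 41
Cheapest is Ulver - Arlen - Jorvik - Eskin at 41 min.

41 min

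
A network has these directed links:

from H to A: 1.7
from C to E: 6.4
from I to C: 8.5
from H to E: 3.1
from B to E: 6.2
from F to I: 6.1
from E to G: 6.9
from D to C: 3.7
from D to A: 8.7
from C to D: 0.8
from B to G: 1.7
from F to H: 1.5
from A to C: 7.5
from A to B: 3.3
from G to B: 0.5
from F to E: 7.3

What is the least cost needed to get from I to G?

21.8

Running Dijkstra from I:
I: 0
C: 8.5  (via I)
D: 9.3  (via C)
E: 14.9  (via C)
A: 18  (via D)
B: 21.3  (via A)
G: 21.8  (via E)
Shortest route: I–C–E–G = 21.8.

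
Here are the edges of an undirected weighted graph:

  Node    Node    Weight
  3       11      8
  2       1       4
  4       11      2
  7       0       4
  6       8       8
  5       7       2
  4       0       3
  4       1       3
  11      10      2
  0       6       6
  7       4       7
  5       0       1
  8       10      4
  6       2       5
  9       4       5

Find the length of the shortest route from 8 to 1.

11

Candidate routes:
8 → 10 → 11 → 4 → 0 → 6 → 2 → 1: 4+2+2+3+6+5+4 = 26
8 → 10 → 11 → 4 → 1: 4+2+2+3 = 11
8 → 6 → 0 → 4 → 1: 8+6+3+3 = 20
8 → 6 → 2 → 1: 8+5+4 = 17
The minimum is 11 via 8 → 10 → 11 → 4 → 1.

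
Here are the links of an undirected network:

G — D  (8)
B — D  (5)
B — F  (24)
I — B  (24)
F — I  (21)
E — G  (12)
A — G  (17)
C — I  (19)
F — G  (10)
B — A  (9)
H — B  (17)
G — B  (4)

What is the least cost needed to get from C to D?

Enumerating some paths:
C–I–B–D: 19+24+5 = 48
C–I–B–G–D: 19+24+4+8 = 55
The minimum is 48 via C–I–B–D.

48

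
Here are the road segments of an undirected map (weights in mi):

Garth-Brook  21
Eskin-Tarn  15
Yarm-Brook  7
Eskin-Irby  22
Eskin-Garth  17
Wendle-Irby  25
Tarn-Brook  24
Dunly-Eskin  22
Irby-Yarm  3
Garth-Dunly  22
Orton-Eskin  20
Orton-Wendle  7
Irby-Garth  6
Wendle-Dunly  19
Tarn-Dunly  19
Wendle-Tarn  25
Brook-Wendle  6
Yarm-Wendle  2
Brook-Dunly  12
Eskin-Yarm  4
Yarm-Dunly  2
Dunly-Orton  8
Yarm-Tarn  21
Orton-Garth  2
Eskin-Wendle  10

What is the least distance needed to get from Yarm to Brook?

Compare a few routes:
Yarm → Wendle → Brook: 2+6 = 8
Yarm → Dunly → Brook: 2+12 = 14
Yarm → Brook: 7 = 7
The minimum is 7 mi via Yarm → Brook.

7 mi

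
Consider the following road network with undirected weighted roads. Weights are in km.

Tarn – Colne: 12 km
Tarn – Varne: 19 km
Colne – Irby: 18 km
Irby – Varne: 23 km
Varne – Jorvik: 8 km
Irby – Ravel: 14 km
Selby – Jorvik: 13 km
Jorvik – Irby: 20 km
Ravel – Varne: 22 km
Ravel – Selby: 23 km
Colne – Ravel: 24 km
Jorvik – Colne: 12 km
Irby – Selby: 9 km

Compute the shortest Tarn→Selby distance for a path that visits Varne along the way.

40 km

Best Tarn to Varne: Tarn → Varne costing 19
Shortest Varne→Selby: Varne → Jorvik → Selby = 21
Total via Varne: 19 + 21 = 40 km.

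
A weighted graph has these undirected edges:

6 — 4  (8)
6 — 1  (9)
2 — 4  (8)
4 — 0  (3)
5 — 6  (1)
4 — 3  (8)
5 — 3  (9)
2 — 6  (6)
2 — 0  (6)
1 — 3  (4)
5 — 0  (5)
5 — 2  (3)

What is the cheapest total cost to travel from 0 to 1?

Compare a few routes:
0 → 5 → 3 → 1: 5+9+4 = 18
0 → 5 → 6 → 1: 5+1+9 = 15
Cheapest is 0 → 5 → 6 → 1 at 15.

15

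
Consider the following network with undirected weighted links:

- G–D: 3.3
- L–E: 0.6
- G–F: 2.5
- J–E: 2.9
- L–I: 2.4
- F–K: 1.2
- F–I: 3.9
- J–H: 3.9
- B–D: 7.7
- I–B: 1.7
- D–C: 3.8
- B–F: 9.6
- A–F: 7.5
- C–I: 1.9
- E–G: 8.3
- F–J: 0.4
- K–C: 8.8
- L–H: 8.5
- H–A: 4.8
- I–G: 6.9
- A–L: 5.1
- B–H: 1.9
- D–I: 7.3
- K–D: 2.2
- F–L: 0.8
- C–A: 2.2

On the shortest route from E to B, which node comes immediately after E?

L

Compare a few routes:
E - L - I - B: 0.6+2.4+1.7 = 4.7
E - J - F - L - I - B: 2.9+0.4+0.8+2.4+1.7 = 8.2
E - L - F - J - H - B: 0.6+0.8+0.4+3.9+1.9 = 7.6
E - L - F - I - B: 0.6+0.8+3.9+1.7 = 7
The minimum is 4.7 via E - L - I - B.
So from E the first move is to L.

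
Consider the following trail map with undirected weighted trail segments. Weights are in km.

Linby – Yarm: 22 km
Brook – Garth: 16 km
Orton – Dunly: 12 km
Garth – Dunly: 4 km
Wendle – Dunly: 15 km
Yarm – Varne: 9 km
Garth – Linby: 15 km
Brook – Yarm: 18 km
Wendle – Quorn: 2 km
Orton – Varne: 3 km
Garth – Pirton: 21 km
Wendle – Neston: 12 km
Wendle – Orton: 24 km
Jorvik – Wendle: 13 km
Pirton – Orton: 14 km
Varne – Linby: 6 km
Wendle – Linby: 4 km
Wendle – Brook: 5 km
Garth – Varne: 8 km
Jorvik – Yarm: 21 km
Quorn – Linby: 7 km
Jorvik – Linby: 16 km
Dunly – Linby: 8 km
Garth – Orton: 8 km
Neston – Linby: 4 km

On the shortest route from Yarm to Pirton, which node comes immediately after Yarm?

Varne

Enumerating some paths:
Yarm - Varne - Orton - Pirton: 9+3+14 = 26
Yarm - Varne - Garth - Orton - Pirton: 9+8+8+14 = 39
Yarm - Varne - Garth - Pirton: 9+8+21 = 38
Cheapest is Yarm - Varne - Orton - Pirton at 26 km.
So from Yarm the first move is to Varne.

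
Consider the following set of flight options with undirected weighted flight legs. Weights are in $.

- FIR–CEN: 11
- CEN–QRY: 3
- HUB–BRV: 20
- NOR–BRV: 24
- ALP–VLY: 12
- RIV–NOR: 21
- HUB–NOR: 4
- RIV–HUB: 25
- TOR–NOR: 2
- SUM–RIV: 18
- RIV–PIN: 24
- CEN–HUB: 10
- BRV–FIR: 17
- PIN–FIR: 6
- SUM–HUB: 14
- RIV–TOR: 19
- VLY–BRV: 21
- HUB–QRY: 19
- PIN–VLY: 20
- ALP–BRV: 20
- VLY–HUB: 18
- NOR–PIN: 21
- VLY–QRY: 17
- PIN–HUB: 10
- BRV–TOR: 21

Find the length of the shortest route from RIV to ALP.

$55

Enumerating some paths:
RIV–PIN–VLY–ALP: 24+20+12 = 56
RIV–TOR–BRV–ALP: 19+21+20 = 60
RIV–HUB–VLY–ALP: 25+18+12 = 55
Cheapest is RIV–HUB–VLY–ALP at $55.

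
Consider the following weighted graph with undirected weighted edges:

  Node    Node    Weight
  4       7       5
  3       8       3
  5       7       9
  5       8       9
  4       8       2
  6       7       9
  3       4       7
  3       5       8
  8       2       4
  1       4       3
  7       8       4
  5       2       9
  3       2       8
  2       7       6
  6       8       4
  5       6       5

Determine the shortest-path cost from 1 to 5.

14

Enumerating some paths:
1 - 4 - 7 - 5: 3+5+9 = 17
1 - 4 - 8 - 3 - 5: 3+2+3+8 = 16
1 - 4 - 8 - 5: 3+2+9 = 14
The minimum is 14 via 1 - 4 - 8 - 5.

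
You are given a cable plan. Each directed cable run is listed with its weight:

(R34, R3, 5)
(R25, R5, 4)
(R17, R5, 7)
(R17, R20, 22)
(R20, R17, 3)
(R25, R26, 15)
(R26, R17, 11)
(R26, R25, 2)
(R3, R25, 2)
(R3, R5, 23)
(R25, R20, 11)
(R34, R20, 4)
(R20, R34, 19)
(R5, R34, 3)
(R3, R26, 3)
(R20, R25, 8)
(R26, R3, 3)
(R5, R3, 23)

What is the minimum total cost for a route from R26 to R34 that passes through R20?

Shortest R26→R20: R26–R25–R20 = 13
Shortest R20→R34: R20–R17–R5–R34 = 13
Total via R20: 13 + 13 = 26.

26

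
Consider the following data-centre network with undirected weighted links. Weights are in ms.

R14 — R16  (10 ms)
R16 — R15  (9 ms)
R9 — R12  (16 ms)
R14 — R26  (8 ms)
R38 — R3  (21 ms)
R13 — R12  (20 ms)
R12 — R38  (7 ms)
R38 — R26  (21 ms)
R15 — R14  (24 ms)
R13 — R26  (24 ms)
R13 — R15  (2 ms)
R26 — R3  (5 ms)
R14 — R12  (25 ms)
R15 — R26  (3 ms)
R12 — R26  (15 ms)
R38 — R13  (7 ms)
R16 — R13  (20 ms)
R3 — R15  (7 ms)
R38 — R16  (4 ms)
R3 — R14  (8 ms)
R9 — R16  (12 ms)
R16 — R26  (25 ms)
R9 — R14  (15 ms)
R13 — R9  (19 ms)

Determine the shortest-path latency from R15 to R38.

Enumerating some paths:
R15–R13–R38: 2+7 = 9
R15–R16–R38: 9+4 = 13
Cheapest is R15–R13–R38 at 9 ms.

9 ms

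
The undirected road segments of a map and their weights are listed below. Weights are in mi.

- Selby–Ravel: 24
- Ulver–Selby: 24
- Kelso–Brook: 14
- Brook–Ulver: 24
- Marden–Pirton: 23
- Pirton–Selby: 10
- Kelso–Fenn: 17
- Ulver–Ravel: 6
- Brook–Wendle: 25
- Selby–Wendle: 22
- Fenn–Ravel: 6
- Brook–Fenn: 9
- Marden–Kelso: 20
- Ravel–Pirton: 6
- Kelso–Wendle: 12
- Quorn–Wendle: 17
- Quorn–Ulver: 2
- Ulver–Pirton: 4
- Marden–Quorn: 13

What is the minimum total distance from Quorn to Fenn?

Running Dijkstra from Quorn:
Quorn: 0
Ulver: 2  (via Quorn)
Pirton: 6  (via Ulver)
Ravel: 8  (via Ulver)
Marden: 13  (via Quorn)
Fenn: 14  (via Ravel)
Shortest route: Quorn–Ulver–Ravel–Fenn = 14 mi.

14 mi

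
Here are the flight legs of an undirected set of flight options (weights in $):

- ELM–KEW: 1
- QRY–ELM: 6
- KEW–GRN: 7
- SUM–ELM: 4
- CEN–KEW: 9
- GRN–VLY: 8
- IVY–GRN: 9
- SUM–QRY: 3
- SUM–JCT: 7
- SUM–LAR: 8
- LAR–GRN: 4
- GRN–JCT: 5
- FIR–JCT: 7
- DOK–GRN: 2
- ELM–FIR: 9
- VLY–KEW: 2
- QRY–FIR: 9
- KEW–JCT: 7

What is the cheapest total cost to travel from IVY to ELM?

$17

Running Dijkstra from IVY:
IVY: 0
GRN: 9  (via IVY)
DOK: 11  (via GRN)
LAR: 13  (via GRN)
JCT: 14  (via GRN)
KEW: 16  (via GRN)
VLY: 17  (via GRN)
ELM: 17  (via KEW)
Shortest route: IVY–GRN–KEW–ELM = $17.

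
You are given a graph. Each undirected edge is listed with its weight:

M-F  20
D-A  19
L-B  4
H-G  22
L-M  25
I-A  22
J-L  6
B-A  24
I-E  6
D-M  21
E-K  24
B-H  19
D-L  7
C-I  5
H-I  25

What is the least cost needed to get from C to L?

53

Compare a few routes:
C → I → H → B → A → D → L: 5+25+19+24+19+7 = 99
C → I → A → D → L: 5+22+19+7 = 53
C → I → A → B → L: 5+22+24+4 = 55
C → I → A → D → M → L: 5+22+19+21+25 = 92
The minimum is 53 via C → I → A → D → L.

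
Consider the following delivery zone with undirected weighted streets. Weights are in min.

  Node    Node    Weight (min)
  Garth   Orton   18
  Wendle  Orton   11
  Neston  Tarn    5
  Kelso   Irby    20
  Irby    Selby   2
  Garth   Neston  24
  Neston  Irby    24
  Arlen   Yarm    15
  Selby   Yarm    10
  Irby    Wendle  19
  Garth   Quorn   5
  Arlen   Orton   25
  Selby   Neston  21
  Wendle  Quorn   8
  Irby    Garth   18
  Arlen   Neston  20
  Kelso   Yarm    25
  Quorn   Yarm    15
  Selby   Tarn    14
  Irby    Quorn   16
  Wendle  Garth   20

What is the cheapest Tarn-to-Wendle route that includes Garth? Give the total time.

42 min

Best Tarn to Garth: Tarn → Neston → Garth costing 29
Shortest Garth→Wendle: Garth → Quorn → Wendle = 13
Total via Garth: 29 + 13 = 42 min.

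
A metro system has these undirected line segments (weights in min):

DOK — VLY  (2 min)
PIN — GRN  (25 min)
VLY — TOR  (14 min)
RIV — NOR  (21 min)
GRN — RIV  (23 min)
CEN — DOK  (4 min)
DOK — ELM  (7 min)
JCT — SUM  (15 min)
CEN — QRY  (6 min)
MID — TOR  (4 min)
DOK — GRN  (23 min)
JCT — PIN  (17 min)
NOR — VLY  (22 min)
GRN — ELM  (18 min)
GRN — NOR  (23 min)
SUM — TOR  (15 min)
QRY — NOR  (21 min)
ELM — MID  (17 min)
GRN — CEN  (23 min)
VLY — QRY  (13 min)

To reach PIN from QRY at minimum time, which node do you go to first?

CEN

Compare a few routes:
QRY → CEN → GRN → PIN: 6+23+25 = 54
QRY → CEN → DOK → ELM → GRN → PIN: 6+4+7+18+25 = 60
QRY → CEN → DOK → GRN → PIN: 6+4+23+25 = 58
QRY → VLY → DOK → GRN → PIN: 13+2+23+25 = 63
The minimum is 54 min via QRY → CEN → GRN → PIN.
So from QRY the first move is to CEN.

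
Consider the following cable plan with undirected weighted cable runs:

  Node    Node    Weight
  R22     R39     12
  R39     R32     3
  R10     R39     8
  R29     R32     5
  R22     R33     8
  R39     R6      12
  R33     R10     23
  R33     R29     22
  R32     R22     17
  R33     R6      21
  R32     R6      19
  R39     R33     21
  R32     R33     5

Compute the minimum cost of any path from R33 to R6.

20

Running Dijkstra from R33:
R33: 0
R32: 5  (via R33)
R39: 8  (via R32)
R22: 8  (via R33)
R29: 10  (via R32)
R10: 16  (via R39)
R6: 20  (via R39)
Shortest route: R33–R32–R39–R6 = 20.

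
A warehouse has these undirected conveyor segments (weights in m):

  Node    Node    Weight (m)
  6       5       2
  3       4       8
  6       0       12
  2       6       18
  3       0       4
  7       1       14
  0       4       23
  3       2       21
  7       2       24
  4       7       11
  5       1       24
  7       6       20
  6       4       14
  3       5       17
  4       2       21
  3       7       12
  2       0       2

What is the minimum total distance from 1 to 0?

Running Dijkstra from 1:
1: 0
7: 14  (via 1)
5: 24  (via 1)
4: 25  (via 7)
3: 26  (via 7)
6: 26  (via 5)
0: 30  (via 3)
Shortest route: 1–7–3–0 = 30 m.

30 m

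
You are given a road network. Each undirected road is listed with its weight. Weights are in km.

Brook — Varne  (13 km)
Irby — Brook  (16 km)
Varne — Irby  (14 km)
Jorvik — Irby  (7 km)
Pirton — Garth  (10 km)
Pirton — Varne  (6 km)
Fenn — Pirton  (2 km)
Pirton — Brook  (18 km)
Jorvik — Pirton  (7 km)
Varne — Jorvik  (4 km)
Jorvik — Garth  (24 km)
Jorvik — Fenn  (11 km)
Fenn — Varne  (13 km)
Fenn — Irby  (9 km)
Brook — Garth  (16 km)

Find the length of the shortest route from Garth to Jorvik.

Settle nodes by increasing distance from Garth:
Garth: 0
Pirton: 10  (via Garth)
Fenn: 12  (via Pirton)
Varne: 16  (via Pirton)
Brook: 16  (via Garth)
Jorvik: 17  (via Pirton)
Shortest route: Garth → Pirton → Jorvik = 17 km.

17 km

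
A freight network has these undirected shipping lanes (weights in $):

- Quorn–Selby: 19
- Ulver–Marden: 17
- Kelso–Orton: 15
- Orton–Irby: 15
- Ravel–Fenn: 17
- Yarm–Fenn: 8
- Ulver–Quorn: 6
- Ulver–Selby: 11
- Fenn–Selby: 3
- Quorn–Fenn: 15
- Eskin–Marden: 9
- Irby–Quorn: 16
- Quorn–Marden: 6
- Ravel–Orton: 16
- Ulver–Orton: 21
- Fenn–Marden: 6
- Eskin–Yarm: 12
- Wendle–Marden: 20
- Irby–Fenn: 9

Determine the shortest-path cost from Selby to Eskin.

$18

Compare a few routes:
Selby - Ulver - Quorn - Marden - Eskin: 11+6+6+9 = 32
Selby - Fenn - Yarm - Eskin: 3+8+12 = 23
Selby - Fenn - Marden - Eskin: 3+6+9 = 18
The minimum is $18 via Selby - Fenn - Marden - Eskin.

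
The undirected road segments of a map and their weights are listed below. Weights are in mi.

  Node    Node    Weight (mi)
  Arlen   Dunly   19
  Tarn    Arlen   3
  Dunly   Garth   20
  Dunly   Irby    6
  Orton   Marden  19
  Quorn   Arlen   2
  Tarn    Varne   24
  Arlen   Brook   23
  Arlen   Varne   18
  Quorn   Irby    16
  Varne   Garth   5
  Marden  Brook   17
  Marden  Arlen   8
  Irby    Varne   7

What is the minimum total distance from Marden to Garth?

Running Dijkstra from Marden:
Marden: 0
Arlen: 8  (via Marden)
Quorn: 10  (via Arlen)
Tarn: 11  (via Arlen)
Brook: 17  (via Marden)
Orton: 19  (via Marden)
Varne: 26  (via Arlen)
Irby: 26  (via Quorn)
Dunly: 27  (via Arlen)
Garth: 31  (via Varne)
Shortest route: Marden → Arlen → Varne → Garth = 31 mi.

31 mi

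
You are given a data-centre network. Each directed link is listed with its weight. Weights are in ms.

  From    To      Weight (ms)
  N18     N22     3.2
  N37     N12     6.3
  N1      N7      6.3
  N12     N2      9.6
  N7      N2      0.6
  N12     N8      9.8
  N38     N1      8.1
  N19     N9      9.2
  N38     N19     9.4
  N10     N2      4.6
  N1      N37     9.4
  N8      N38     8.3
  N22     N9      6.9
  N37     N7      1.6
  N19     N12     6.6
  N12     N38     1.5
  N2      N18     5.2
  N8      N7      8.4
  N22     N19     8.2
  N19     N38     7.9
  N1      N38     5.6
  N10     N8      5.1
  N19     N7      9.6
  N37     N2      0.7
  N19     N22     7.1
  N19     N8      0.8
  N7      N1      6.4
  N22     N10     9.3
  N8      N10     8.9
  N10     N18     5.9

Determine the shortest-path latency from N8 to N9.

Settle nodes by increasing distance from N8:
N8: 0
N38: 8.3  (via N8)
N7: 8.4  (via N8)
N10: 8.9  (via N8)
N2: 9  (via N7)
N18: 14.2  (via N2)
N1: 14.8  (via N7)
N22: 17.4  (via N18)
N19: 17.7  (via N38)
N37: 24.2  (via N1)
N12: 24.3  (via N19)
N9: 24.3  (via N22)
Shortest route: N8–N7–N2–N18–N22–N9 = 24.3 ms.

24.3 ms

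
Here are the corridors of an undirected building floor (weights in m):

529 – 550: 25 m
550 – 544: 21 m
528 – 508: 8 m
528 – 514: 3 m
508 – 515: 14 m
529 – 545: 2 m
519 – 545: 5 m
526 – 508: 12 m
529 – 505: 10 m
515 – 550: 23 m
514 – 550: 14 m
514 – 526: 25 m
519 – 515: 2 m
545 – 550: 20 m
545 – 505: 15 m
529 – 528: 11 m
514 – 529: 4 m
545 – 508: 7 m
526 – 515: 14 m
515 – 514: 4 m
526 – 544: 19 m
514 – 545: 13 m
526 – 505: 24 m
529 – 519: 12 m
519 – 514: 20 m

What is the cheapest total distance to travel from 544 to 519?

35 m

Running Dijkstra from 544:
544: 0
526: 19  (via 544)
550: 21  (via 544)
508: 31  (via 526)
515: 33  (via 526)
514: 35  (via 550)
519: 35  (via 515)
Shortest route: 544–526–515–519 = 35 m.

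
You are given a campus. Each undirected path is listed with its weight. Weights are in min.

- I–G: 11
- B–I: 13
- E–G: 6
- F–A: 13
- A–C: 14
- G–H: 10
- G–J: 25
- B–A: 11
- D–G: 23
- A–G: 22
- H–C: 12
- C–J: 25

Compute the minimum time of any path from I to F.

37 min

Compare a few routes:
I–B–A–F: 13+11+13 = 37
I–G–H–C–A–F: 11+10+12+14+13 = 60
I–G–A–F: 11+22+13 = 46
Cheapest is I–B–A–F at 37 min.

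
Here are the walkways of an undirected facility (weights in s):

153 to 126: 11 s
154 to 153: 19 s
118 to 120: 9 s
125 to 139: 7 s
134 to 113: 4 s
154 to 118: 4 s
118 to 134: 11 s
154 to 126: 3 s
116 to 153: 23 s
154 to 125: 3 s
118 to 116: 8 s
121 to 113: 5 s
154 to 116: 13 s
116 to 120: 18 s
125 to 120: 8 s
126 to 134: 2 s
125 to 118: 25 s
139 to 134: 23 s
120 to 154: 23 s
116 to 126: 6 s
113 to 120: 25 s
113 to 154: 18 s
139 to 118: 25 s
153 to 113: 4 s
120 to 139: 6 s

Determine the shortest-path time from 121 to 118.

18 s

Candidate routes:
121 - 113 - 134 - 126 - 116 - 118: 5+4+2+6+8 = 25
121 - 113 - 134 - 118: 5+4+11 = 20
121 - 113 - 134 - 126 - 154 - 118: 5+4+2+3+4 = 18
The minimum is 18 s via 121 - 113 - 134 - 126 - 154 - 118.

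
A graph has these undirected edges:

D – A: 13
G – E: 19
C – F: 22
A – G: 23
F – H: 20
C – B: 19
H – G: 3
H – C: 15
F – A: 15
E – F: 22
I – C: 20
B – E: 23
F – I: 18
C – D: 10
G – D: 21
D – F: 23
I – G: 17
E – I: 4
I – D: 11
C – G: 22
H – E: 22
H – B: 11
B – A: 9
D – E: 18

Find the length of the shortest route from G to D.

21

Candidate routes:
G - D: 21 = 21
G - H - C - D: 3+15+10 = 28
G - I - D: 17+11 = 28
Cheapest is G - D at 21.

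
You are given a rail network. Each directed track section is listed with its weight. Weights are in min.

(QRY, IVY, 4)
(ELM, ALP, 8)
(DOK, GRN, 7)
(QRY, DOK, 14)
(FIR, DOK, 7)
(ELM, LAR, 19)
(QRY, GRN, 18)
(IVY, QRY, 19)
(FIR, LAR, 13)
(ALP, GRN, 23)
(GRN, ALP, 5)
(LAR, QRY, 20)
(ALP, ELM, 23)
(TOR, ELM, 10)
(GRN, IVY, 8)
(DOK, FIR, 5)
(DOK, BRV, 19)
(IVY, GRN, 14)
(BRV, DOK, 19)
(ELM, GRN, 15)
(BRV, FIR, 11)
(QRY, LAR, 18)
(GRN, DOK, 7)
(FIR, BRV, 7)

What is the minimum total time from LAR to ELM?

Running Dijkstra from LAR:
LAR: 0
QRY: 20  (via LAR)
IVY: 24  (via QRY)
DOK: 34  (via QRY)
GRN: 38  (via QRY)
FIR: 39  (via DOK)
ALP: 43  (via GRN)
BRV: 46  (via FIR)
ELM: 66  (via ALP)
Shortest route: LAR–QRY–GRN–ALP–ELM = 66 min.

66 min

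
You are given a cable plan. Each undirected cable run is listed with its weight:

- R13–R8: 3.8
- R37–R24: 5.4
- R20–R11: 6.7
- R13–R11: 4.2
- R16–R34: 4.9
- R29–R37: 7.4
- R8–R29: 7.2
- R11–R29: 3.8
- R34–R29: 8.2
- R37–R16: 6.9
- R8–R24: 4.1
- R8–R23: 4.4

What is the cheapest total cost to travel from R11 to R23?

Compare a few routes:
R11–R29–R8–R23: 3.8+7.2+4.4 = 15.4
R11–R13–R8–R23: 4.2+3.8+4.4 = 12.4
Cheapest is R11–R13–R8–R23 at 12.4.

12.4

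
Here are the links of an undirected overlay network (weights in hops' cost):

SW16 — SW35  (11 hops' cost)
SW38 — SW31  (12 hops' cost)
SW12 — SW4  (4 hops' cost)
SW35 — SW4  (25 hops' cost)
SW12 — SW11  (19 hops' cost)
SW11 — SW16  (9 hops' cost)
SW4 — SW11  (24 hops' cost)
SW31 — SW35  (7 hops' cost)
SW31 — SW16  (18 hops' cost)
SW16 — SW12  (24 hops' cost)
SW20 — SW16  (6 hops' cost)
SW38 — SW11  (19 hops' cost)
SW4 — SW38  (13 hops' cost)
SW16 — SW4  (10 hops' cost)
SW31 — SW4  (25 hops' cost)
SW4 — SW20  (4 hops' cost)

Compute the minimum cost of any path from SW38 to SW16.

Settle nodes by increasing distance from SW38:
SW38: 0
SW31: 12  (via SW38)
SW4: 13  (via SW38)
SW12: 17  (via SW4)
SW20: 17  (via SW4)
SW11: 19  (via SW38)
SW35: 19  (via SW31)
SW16: 23  (via SW4)
Shortest route: SW38–SW4–SW16 = 23 hops' cost.

23 hops' cost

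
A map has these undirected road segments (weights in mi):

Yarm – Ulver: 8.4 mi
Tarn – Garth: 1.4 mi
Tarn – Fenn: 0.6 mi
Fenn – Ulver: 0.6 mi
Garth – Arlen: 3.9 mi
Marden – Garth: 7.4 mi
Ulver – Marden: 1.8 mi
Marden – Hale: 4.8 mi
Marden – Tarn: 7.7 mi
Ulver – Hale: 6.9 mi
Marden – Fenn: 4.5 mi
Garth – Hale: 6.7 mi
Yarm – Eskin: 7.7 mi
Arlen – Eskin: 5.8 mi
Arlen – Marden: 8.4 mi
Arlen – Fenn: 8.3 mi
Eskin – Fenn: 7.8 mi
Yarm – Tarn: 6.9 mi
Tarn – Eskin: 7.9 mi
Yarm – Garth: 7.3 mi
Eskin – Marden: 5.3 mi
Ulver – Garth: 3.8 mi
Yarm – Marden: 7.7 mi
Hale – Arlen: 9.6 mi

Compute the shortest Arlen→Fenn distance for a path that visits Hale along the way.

16.8 mi

Best Arlen to Hale: Arlen → Hale costing 9.6
Best Hale to Fenn: Hale → Marden → Ulver → Fenn costing 7.2
Total via Hale: 9.6 + 7.2 = 16.8 mi.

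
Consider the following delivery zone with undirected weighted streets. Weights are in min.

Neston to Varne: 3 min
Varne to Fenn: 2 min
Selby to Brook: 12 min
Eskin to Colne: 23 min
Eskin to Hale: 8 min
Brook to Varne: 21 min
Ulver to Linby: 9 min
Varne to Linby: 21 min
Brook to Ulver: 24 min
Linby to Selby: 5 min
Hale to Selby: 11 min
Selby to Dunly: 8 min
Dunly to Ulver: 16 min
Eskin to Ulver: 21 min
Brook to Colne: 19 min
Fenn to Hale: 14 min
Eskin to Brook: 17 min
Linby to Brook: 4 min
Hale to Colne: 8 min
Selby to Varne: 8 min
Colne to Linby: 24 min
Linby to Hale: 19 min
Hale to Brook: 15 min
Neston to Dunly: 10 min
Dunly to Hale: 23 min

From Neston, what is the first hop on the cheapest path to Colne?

Candidate routes:
Neston - Varne - Fenn - Hale - Colne: 3+2+14+8 = 27
Neston - Varne - Selby - Hale - Colne: 3+8+11+8 = 30
Neston - Dunly - Selby - Hale - Colne: 10+8+11+8 = 37
Cheapest is Neston - Varne - Fenn - Hale - Colne at 27 min.
So from Neston the first move is to Varne.

Varne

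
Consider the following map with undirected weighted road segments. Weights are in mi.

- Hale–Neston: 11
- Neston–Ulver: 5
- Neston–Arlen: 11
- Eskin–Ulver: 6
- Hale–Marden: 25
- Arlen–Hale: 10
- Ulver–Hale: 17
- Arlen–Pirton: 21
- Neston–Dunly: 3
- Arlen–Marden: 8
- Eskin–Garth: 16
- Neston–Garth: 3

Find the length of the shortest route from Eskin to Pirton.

Enumerating some paths:
Eskin - Ulver - Neston - Arlen - Pirton: 6+5+11+21 = 43
Eskin - Garth - Neston - Arlen - Pirton: 16+3+11+21 = 51
Eskin - Ulver - Hale - Arlen - Pirton: 6+17+10+21 = 54
Eskin - Ulver - Neston - Hale - Arlen - Pirton: 6+5+11+10+21 = 53
The minimum is 43 mi via Eskin - Ulver - Neston - Arlen - Pirton.

43 mi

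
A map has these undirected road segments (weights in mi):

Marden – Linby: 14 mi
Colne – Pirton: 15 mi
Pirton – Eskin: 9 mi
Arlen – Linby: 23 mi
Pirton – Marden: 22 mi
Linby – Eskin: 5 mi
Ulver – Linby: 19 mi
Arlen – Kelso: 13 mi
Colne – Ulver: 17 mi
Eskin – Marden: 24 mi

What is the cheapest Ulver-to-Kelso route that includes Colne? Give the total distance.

Shortest Ulver→Colne: Ulver–Colne = 17
Best Colne to Kelso: Colne–Pirton–Eskin–Linby–Arlen–Kelso costing 65
Total via Colne: 17 + 65 = 82 mi.

82 mi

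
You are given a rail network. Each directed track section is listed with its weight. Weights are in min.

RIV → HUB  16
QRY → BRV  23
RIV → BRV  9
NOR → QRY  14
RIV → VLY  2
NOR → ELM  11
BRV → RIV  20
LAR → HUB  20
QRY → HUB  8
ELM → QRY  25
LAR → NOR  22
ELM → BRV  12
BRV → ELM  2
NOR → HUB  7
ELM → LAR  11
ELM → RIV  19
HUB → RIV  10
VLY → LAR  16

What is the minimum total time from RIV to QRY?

Enumerating some paths:
RIV - BRV - ELM - QRY: 9+2+25 = 36
RIV - VLY - LAR - NOR - QRY: 2+16+22+14 = 54
Cheapest is RIV - BRV - ELM - QRY at 36 min.

36 min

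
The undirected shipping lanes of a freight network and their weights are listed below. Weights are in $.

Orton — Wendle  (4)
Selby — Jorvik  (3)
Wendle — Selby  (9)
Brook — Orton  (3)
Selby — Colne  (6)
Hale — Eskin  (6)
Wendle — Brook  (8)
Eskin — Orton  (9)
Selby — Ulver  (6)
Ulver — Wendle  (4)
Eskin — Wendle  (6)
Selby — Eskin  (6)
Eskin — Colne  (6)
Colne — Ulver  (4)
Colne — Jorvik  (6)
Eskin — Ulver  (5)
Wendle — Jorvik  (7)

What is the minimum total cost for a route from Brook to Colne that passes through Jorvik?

$20

Shortest Brook→Jorvik: Brook–Orton–Wendle–Jorvik = 14
Shortest Jorvik→Colne: Jorvik–Colne = 6
Total via Jorvik: 14 + 6 = $20.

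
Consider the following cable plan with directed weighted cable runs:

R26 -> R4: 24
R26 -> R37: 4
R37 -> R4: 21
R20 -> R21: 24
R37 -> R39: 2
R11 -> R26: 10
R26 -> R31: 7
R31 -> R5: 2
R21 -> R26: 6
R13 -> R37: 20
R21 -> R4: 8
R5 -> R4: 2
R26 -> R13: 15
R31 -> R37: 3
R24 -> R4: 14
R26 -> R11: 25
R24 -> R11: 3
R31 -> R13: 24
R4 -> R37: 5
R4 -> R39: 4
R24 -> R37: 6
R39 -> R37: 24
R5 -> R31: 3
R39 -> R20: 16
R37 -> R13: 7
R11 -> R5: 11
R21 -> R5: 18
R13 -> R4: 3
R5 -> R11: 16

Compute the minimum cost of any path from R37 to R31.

Running Dijkstra from R37:
R37: 0
R39: 2  (via R37)
R13: 7  (via R37)
R4: 10  (via R13)
R20: 18  (via R39)
R21: 42  (via R20)
R26: 48  (via R21)
R31: 55  (via R26)
Shortest route: R37 → R39 → R20 → R21 → R26 → R31 = 55.

55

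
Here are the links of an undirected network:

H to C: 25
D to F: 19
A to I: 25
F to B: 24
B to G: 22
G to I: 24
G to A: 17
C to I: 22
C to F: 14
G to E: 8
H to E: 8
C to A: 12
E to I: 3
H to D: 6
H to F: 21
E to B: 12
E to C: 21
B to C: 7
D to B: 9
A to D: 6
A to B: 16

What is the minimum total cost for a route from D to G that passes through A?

Best D to A: D → A costing 6
Best A to G: A → G costing 17
Total via A: 6 + 17 = 23.

23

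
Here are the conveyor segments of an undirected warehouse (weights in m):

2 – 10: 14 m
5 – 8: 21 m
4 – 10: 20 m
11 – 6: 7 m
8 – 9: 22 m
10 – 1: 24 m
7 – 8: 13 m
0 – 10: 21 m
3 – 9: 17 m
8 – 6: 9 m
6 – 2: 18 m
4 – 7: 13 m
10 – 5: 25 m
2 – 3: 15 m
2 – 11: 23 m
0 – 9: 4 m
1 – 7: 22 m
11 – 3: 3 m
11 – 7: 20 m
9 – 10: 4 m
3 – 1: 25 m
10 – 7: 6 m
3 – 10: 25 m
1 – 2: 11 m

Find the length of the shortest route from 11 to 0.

24 m

Settle nodes by increasing distance from 11:
11: 0
3: 3  (via 11)
6: 7  (via 11)
8: 16  (via 6)
2: 18  (via 3)
7: 20  (via 11)
9: 20  (via 3)
0: 24  (via 9)
Shortest route: 11–3–9–0 = 24 m.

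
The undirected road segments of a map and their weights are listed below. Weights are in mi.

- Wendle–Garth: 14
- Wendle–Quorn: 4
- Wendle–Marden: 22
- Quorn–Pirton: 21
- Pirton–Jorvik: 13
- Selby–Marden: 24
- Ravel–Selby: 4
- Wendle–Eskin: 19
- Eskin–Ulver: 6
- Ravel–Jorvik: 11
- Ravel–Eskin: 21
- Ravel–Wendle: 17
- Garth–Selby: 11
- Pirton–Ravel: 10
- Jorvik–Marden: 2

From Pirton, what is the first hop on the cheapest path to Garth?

Ravel

Candidate routes:
Pirton - Jorvik - Ravel - Selby - Garth: 13+11+4+11 = 39
Pirton - Quorn - Wendle - Garth: 21+4+14 = 39
Pirton - Ravel - Selby - Garth: 10+4+11 = 25
The minimum is 25 mi via Pirton - Ravel - Selby - Garth.
So from Pirton the first move is to Ravel.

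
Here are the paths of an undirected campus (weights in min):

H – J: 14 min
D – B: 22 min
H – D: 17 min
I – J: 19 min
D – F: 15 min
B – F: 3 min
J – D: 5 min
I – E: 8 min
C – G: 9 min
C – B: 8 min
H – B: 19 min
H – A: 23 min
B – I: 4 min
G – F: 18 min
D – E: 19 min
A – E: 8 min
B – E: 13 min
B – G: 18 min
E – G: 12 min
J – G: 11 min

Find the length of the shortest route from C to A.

28 min

Shortest distances from C:
C: 0
B: 8  (via C)
G: 9  (via C)
F: 11  (via B)
I: 12  (via B)
E: 20  (via I)
J: 20  (via G)
D: 25  (via J)
H: 27  (via B)
A: 28  (via E)
Shortest route: C → B → I → E → A = 28 min.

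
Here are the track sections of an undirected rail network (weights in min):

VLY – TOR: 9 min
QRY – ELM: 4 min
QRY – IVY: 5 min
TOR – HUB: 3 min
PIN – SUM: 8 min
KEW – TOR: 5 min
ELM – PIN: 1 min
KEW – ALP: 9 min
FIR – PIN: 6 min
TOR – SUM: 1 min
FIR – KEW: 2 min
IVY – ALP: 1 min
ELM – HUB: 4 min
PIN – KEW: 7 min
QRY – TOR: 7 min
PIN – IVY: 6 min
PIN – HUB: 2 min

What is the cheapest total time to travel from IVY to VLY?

Settle nodes by increasing distance from IVY:
IVY: 0
ALP: 1  (via IVY)
QRY: 5  (via IVY)
PIN: 6  (via IVY)
ELM: 7  (via PIN)
HUB: 8  (via PIN)
KEW: 10  (via ALP)
TOR: 11  (via HUB)
FIR: 12  (via PIN)
SUM: 12  (via TOR)
VLY: 20  (via TOR)
Shortest route: IVY–PIN–HUB–TOR–VLY = 20 min.

20 min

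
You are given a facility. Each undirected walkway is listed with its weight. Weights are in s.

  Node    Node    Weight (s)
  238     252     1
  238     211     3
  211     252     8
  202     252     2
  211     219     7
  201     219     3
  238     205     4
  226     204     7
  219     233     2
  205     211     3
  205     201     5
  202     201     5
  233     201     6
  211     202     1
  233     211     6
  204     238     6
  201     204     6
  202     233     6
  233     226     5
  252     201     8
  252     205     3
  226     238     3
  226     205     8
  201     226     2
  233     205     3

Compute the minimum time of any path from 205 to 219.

Enumerating some paths:
205 - 211 - 219: 3+7 = 10
205 - 211 - 233 - 219: 3+6+2 = 11
205 - 233 - 219: 3+2 = 5
205 - 201 - 219: 5+3 = 8
Cheapest is 205 - 233 - 219 at 5 s.

5 s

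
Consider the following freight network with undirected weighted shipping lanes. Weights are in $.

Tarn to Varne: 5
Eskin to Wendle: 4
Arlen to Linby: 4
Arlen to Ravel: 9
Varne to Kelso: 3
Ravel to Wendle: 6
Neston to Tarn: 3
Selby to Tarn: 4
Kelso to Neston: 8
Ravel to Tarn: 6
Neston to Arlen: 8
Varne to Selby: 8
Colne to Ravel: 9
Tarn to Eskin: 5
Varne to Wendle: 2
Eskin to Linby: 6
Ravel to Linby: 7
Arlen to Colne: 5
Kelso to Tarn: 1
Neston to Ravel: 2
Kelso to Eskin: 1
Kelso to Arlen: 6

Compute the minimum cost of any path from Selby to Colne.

$16

Shortest distances from Selby:
Selby: 0
Tarn: 4  (via Selby)
Kelso: 5  (via Tarn)
Eskin: 6  (via Kelso)
Neston: 7  (via Tarn)
Varne: 8  (via Selby)
Ravel: 9  (via Neston)
Wendle: 10  (via Eskin)
Arlen: 11  (via Kelso)
Linby: 12  (via Eskin)
Colne: 16  (via Arlen)
Shortest route: Selby → Tarn → Kelso → Arlen → Colne = $16.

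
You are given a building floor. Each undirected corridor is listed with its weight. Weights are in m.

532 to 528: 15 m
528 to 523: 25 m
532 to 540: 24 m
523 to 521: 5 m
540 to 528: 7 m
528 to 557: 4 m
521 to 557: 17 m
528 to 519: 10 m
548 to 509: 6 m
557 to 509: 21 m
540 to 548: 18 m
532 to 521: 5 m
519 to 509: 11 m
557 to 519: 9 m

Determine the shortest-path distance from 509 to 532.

36 m

Compare a few routes:
509 - 557 - 528 - 532: 21+4+15 = 40
509 - 519 - 528 - 532: 11+10+15 = 36
509 - 519 - 557 - 528 - 532: 11+9+4+15 = 39
509 - 519 - 557 - 521 - 532: 11+9+17+5 = 42
Cheapest is 509 - 519 - 528 - 532 at 36 m.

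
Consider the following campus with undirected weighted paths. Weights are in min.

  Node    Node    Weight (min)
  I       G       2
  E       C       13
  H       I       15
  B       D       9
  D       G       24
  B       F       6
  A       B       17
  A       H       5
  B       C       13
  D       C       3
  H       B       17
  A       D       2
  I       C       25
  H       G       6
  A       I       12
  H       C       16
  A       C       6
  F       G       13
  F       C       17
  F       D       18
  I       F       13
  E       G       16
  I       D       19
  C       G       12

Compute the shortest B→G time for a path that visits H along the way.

Best B to H: B–D–A–H costing 16
Best H to G: H–G costing 6
Total via H: 16 + 6 = 22 min.

22 min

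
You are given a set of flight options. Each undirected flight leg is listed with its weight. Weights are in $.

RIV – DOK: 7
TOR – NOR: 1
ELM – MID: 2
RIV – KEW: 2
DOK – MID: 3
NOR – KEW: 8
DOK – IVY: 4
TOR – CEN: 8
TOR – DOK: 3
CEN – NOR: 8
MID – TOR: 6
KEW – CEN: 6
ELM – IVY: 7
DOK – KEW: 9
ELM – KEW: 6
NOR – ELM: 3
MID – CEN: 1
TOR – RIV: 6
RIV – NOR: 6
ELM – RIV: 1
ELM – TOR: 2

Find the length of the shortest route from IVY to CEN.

$8

Shortest distances from IVY:
IVY: 0
DOK: 4  (via IVY)
MID: 7  (via DOK)
ELM: 7  (via IVY)
TOR: 7  (via DOK)
CEN: 8  (via MID)
Shortest route: IVY → DOK → MID → CEN = $8.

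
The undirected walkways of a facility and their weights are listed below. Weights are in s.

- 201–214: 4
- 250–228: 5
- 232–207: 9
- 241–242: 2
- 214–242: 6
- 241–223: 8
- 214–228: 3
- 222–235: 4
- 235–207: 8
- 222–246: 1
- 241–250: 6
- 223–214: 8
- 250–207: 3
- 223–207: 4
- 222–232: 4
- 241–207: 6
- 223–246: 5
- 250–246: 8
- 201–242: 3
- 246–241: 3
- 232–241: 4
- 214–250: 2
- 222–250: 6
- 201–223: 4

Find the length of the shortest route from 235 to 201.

Settle nodes by increasing distance from 235:
235: 0
222: 4  (via 235)
246: 5  (via 222)
232: 8  (via 222)
241: 8  (via 246)
207: 8  (via 235)
242: 10  (via 241)
250: 10  (via 222)
223: 10  (via 246)
214: 12  (via 250)
201: 13  (via 242)
Shortest route: 235–222–246–241–242–201 = 13 s.

13 s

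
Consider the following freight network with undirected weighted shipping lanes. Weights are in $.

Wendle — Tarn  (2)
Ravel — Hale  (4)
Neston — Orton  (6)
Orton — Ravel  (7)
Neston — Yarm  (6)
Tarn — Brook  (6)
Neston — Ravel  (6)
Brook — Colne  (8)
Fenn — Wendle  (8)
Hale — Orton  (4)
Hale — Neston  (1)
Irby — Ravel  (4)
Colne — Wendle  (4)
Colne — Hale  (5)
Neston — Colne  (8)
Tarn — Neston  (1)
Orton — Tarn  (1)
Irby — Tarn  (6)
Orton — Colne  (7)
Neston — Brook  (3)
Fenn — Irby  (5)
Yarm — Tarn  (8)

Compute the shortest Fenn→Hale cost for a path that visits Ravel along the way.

$13

Shortest Fenn→Ravel: Fenn → Irby → Ravel = 9
Shortest Ravel→Hale: Ravel → Hale = 4
Total via Ravel: 9 + 4 = $13.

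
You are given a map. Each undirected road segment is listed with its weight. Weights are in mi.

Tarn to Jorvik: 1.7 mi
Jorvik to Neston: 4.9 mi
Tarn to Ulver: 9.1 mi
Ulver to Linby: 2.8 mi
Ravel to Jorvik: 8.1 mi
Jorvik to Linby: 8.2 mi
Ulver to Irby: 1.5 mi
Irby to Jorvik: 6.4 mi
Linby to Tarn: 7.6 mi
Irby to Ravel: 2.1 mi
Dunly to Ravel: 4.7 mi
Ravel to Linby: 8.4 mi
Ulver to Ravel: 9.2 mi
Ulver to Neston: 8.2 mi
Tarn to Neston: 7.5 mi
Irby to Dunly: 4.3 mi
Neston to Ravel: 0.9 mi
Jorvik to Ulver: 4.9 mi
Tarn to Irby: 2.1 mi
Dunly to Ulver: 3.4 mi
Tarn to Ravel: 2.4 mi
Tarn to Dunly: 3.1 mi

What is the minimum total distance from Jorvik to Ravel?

Settle nodes by increasing distance from Jorvik:
Jorvik: 0
Tarn: 1.7  (via Jorvik)
Irby: 3.8  (via Tarn)
Ravel: 4.1  (via Tarn)
Shortest route: Jorvik → Tarn → Ravel = 4.1 mi.

4.1 mi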